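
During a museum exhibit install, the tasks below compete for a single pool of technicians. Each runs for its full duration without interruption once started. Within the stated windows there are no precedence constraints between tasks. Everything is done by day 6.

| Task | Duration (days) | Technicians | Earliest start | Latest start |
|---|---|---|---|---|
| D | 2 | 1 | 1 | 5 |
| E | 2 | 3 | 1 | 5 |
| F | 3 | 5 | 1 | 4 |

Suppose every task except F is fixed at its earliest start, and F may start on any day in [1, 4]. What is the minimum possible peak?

F@1: d1:9  d2:9  d3:5  d4:0  d5:0  d6:0 → peak 9
F@2: d1:4  d2:9  d3:5  d4:5  d5:0  d6:0 → peak 9
F@3: d1:4  d2:4  d3:5  d4:5  d5:5  d6:0 → peak 5
F@4: d1:4  d2:4  d3:0  d4:5  d5:5  d6:5 → peak 5
Best is F@3, peak 5.

5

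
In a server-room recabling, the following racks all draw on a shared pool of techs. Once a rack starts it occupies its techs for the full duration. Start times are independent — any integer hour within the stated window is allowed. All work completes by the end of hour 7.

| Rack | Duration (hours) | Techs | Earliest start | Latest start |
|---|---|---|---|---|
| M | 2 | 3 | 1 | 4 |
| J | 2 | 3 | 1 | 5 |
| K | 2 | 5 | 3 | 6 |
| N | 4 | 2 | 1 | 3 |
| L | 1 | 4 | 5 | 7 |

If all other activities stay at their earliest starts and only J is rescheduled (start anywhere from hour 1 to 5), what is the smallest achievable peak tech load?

J@1: h1:8  h2:8  h3:7  h4:7  h5:4  h6:0  h7:0 → peak 8
J@2: h1:5  h2:8  h3:10  h4:7  h5:4  h6:0  h7:0 → peak 10
J@3: h1:5  h2:5  h3:10  h4:10  h5:4  h6:0  h7:0 → peak 10
J@4: h1:5  h2:5  h3:7  h4:10  h5:7  h6:0  h7:0 → peak 10
J@5: h1:5  h2:5  h3:7  h4:7  h5:7  h6:3  h7:0 → peak 7
Best is J@5, peak 7.

7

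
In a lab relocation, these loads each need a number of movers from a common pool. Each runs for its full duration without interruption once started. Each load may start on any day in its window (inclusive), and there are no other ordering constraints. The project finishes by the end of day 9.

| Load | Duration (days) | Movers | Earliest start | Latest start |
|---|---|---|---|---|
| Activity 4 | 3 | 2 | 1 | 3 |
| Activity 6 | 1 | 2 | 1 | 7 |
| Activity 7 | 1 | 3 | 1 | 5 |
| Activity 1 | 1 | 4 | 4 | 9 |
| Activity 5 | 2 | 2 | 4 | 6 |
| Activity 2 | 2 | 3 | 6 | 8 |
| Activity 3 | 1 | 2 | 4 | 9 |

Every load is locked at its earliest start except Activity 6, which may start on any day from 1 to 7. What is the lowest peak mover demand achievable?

8

Activity 6@1: d1:7  d2:2  d3:2  d4:8  d5:2  d6:3  d7:3  d8:0  d9:0 → peak 8
Activity 6@2: d1:5  d2:4  d3:2  d4:8  d5:2  d6:3  d7:3  d8:0  d9:0 → peak 8
Activity 6@3: d1:5  d2:2  d3:4  d4:8  d5:2  d6:3  d7:3  d8:0  d9:0 → peak 8
Activity 6@4: d1:5  d2:2  d3:2  d4:10  d5:2  d6:3  d7:3  d8:0  d9:0 → peak 10
Activity 6@5: d1:5  d2:2  d3:2  d4:8  d5:4  d6:3  d7:3  d8:0  d9:0 → peak 8
Activity 6@6: d1:5  d2:2  d3:2  d4:8  d5:2  d6:5  d7:3  d8:0  d9:0 → peak 8
Activity 6@7: d1:5  d2:2  d3:2  d4:8  d5:2  d6:3  d7:5  d8:0  d9:0 → peak 8
Best is Activity 6@1, peak 8.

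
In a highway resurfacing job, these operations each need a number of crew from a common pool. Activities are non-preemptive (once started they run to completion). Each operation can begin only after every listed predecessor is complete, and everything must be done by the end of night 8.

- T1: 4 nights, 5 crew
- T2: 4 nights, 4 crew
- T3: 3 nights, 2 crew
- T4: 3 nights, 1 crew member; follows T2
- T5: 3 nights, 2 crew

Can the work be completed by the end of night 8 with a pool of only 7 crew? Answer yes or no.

no

The minimum achievable peak is 8; 7 < 8, so no feasible schedule stays within the cap.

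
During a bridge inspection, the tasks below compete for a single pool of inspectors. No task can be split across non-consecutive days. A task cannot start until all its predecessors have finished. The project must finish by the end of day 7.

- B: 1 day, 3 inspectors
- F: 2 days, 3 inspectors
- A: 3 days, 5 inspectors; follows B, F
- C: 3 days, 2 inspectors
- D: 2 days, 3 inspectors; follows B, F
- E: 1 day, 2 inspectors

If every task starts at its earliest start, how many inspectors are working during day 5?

At early start, day 5 has: A.
Demand: 5 = 5.

5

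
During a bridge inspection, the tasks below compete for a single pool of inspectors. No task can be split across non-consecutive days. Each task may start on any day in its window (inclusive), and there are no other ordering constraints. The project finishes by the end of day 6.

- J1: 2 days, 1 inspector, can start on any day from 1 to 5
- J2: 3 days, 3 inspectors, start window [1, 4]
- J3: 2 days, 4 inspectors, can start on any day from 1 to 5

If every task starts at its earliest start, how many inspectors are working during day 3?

3

At early start, day 3 has: J2.
Demand: 3 = 3.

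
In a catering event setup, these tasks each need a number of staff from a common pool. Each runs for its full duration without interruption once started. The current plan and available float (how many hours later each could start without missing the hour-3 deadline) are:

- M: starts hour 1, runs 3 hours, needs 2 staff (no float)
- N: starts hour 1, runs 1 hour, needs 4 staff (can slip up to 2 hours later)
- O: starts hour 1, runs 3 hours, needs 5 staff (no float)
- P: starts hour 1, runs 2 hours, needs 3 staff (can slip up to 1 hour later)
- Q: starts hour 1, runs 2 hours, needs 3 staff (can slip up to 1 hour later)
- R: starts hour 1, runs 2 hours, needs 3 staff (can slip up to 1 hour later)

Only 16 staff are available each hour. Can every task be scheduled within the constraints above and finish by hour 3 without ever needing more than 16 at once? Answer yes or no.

yes

Schedule M@1, N@1, O@1, P@1, Q@2, R@2: h1:14  h2:16  h3:13 — peak 16 ≤ 16.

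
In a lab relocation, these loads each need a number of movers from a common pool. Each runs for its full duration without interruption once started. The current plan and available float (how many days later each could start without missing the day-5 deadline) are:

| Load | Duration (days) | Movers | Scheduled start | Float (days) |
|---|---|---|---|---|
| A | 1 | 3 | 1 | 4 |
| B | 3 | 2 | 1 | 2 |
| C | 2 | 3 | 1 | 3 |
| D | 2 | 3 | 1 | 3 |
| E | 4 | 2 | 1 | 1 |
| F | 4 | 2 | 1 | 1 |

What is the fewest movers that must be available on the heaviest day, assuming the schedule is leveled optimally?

9

Early-start (A@1, B@1, C@1, D@1, E@1, F@1) gives peak 15: d1:15  d2:12  d3:6  d4:4  d5:0.
Shift D→3, E→2, F→2.
Schedule A@1, B@1, C@1, D@3, E@2, F@2: d1:8  d2:9  d3:9  d4:7  d5:4 — peak 9.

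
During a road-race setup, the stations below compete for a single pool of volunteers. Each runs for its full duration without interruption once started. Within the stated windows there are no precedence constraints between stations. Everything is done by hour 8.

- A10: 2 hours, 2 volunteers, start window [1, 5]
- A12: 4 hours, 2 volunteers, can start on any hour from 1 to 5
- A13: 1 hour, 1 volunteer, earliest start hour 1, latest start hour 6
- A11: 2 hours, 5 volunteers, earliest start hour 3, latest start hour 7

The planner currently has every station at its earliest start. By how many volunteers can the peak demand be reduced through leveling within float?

Early-start peak: h1:5  h2:4  h3:7  h4:7  h5:0  h6:0  h7:0  h8:0 ⇒ 7.
Leveled (A10@1, A12@1, A13@1, A11@5): h1:5  h2:4  h3:2  h4:2  h5:5  h6:5  h7:0  h8:0 ⇒ 5.
Reduction 7 − 5 = 2.

2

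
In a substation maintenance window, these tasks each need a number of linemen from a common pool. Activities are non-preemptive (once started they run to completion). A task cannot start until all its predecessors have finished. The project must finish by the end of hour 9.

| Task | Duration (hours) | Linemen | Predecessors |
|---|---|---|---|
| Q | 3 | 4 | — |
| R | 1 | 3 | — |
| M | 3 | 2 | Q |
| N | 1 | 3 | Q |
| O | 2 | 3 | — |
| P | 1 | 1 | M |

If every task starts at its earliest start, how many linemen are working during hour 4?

At early start, hour 4 has: M, N.
Demand: 2 + 3 = 5.

5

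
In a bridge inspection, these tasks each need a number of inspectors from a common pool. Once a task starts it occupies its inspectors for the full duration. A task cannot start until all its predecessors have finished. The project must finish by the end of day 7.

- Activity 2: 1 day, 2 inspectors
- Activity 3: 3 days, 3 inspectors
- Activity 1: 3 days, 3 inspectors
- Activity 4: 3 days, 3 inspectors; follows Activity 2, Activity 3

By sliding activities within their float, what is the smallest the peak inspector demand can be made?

6

Early-start (Activity 2@1, Activity 3@1, Activity 1@1, Activity 4@4) gives peak 8: d1:8  d2:6  d3:6  d4:3  d5:3  d6:3  d7:0.
Shift Activity 1→2.
Schedule Activity 2@1, Activity 3@1, Activity 1@2, Activity 4@4: d1:5  d2:6  d3:6  d4:6  d5:3  d6:3  d7:0 — peak 6.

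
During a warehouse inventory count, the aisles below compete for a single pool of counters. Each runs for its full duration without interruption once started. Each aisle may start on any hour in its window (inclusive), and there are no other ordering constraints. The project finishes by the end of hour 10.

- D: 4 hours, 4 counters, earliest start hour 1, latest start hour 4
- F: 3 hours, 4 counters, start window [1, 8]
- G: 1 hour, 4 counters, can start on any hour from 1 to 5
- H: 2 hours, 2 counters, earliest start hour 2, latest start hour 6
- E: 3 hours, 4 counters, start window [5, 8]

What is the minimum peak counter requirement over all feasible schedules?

8

Early-start (D@1, F@1, G@1, H@2, E@5) gives peak 12: h1:12  h2:10  h3:10  h4:4  h5:4  h6:4  h7:4  h8:0  h9:0  h10:0.
Shift G→4, H→5.
Schedule D@1, F@1, G@4, H@5, E@5: h1:8  h2:8  h3:8  h4:8  h5:6  h6:6  h7:4  h8:0  h9:0  h10:0 — peak 8.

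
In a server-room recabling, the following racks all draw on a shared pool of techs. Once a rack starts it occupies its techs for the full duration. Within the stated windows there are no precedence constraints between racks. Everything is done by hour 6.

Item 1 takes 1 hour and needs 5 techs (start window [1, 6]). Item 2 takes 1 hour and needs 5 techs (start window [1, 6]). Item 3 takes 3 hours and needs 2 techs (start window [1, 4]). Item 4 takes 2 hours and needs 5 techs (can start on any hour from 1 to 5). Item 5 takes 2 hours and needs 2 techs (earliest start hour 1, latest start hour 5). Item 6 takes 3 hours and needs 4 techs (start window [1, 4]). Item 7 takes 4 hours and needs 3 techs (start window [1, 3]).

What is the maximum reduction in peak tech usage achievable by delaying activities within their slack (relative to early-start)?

16

Early-start peak: h1:26  h2:16  h3:9  h4:3  h5:0  h6:0 ⇒ 26.
Leveled (Item 1@1, Item 2@1, Item 3@2, Item 4@2, Item 5@5, Item 6@4, Item 7@2): h1:10  h2:10  h3:10  h4:9  h5:9  h6:6 ⇒ 10.
Reduction 26 − 10 = 16.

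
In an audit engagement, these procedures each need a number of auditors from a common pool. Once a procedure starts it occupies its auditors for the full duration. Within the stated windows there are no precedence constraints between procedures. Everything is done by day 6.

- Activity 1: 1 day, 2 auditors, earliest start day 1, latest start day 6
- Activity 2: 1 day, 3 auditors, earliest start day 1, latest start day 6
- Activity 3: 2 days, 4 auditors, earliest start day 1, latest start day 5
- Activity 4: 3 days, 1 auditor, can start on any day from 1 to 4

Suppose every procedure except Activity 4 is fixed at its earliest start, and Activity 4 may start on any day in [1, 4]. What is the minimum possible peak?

9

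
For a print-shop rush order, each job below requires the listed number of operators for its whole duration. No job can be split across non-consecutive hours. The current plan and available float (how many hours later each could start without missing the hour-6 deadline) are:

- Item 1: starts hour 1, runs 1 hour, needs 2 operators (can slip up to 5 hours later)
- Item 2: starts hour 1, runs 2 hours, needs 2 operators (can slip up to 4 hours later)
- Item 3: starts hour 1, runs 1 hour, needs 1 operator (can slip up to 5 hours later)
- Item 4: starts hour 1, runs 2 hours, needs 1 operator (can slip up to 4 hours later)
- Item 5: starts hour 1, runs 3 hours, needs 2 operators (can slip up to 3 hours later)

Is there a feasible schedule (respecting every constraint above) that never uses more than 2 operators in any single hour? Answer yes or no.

Total operator-hours = 15; over 6 hours the average is 15/6 > 2, so some hour must exceed 2.

no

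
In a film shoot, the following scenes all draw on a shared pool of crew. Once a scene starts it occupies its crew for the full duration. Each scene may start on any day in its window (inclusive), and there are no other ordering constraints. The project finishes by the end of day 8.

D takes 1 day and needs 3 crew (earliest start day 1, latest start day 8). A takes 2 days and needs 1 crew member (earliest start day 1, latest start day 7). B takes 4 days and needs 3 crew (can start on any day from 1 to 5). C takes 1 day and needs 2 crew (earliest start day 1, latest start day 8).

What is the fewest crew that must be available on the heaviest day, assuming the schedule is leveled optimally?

3

Early-start (D@1, A@1, B@1, C@1) gives peak 9: d1:9  d2:4  d3:3  d4:3  d5:0  d6:0  d7:0  d8:0.
Shift A→2, B→4, C→2.
Schedule D@1, A@2, B@4, C@2: d1:3  d2:3  d3:1  d4:3  d5:3  d6:3  d7:3  d8:0 — peak 3.
Total crew member-days = 19 over 8 days ⇒ peak ≥ ⌈19/8⌉ = 3, so 3 is optimal.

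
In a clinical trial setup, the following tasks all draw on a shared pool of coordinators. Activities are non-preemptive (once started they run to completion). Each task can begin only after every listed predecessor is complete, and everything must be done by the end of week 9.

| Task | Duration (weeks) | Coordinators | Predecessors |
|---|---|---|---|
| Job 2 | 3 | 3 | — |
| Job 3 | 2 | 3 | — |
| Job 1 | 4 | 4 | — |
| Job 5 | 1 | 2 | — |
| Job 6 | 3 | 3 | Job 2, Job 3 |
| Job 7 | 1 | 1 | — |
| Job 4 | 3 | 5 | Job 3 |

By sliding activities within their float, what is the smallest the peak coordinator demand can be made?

Early-start (Job 2@1, Job 3@1, Job 1@1, Job 5@1, Job 6@4, Job 7@1, Job 4@3) gives peak 13: w1:13  w2:10  w3:12  w4:12  w5:8  w6:3  w7:0  w8:0  w9:0.
Shift Job 1→3, Job 5→7, Job 4→7.
Schedule Job 2@1, Job 3@1, Job 1@3, Job 5@7, Job 6@4, Job 7@1, Job 4@7: w1:7  w2:6  w3:7  w4:7  w5:7  w6:7  w7:7  w8:5  w9:5 — peak 7.
Total coordinator-weeks = 58 over 9 weeks ⇒ peak ≥ ⌈58/9⌉ = 7, so 7 is optimal.

7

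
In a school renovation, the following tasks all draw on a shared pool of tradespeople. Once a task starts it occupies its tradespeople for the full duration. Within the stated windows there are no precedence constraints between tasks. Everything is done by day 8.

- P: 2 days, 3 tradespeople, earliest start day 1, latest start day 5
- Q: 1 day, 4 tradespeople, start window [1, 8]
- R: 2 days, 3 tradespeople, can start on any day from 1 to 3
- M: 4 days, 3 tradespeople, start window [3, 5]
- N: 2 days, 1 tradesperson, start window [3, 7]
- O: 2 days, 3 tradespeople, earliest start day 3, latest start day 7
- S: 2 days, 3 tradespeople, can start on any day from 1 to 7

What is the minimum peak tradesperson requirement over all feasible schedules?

Early-start (P@1, Q@1, R@1, M@3, N@3, O@3, S@1) gives peak 13: d1:13  d2:9  d3:7  d4:7  d5:3  d6:3  d7:0  d8:0.
Shift Q→3, M→4, O→5, S→7.
Schedule P@1, Q@3, R@1, M@4, N@3, O@5, S@7: d1:6  d2:6  d3:5  d4:4  d5:6  d6:6  d7:6  d8:3 — peak 6.
Total tradesperson-days = 42 over 8 days ⇒ peak ≥ ⌈42/8⌉ = 6, so 6 is optimal.

6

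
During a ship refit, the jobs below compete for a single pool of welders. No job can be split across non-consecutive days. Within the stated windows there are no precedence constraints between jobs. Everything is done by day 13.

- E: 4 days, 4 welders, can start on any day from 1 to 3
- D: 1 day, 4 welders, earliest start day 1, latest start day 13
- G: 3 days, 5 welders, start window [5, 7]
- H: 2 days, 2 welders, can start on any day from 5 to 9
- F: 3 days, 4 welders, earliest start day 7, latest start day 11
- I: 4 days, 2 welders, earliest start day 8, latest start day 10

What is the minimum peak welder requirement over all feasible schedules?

6

Early-start (E@1, D@1, G@5, H@5, F@7, I@8) gives peak 9: d1:8  d2:4  d3:4  d4:4  d5:7  d6:7  d7:9  d8:6  d9:6  d10:2  d11:2  d12:0  d13:0.
Shift D→5, G→6, H→9, F→11, I→9.
Schedule E@1, D@5, G@6, H@9, F@11, I@9: d1:4  d2:4  d3:4  d4:4  d5:4  d6:5  d7:5  d8:5  d9:4  d10:4  d11:6  d12:6  d13:4 — peak 6.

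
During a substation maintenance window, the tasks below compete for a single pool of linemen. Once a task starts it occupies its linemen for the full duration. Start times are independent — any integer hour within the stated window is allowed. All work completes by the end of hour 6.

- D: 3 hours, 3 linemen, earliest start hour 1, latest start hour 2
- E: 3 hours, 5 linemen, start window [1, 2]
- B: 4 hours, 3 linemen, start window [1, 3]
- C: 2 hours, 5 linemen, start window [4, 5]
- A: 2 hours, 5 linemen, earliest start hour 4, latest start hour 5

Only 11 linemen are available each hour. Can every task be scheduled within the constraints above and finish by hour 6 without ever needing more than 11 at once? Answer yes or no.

Schedule D@1, E@1, B@1, C@4, A@5: h1:11  h2:11  h3:11  h4:8  h5:10  h6:5 — peak 11 ≤ 11.

yes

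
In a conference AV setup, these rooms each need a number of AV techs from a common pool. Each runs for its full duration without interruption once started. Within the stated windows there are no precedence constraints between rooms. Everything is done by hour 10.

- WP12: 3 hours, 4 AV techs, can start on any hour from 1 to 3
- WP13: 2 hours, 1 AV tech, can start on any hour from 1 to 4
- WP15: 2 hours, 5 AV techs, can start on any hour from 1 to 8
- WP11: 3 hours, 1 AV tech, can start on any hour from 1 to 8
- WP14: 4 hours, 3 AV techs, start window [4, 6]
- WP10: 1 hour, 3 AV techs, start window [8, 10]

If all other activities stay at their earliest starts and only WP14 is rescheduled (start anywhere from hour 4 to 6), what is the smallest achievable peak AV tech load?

11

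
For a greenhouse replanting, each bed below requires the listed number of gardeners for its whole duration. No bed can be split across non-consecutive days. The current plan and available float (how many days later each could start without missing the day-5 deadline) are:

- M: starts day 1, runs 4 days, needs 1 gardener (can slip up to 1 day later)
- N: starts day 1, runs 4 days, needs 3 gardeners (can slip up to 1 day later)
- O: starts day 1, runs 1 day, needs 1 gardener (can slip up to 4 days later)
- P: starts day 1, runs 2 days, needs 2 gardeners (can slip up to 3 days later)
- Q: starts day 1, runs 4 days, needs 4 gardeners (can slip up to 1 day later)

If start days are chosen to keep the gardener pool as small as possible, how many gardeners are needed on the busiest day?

Early-start (M@1, N@1, O@1, P@1, Q@1) gives peak 11: d1:11  d2:10  d3:8  d4:8  d5:0.
Shift Q→2.
Schedule M@1, N@1, O@1, P@1, Q@2: d1:7  d2:10  d3:8  d4:8  d5:4 — peak 10.

10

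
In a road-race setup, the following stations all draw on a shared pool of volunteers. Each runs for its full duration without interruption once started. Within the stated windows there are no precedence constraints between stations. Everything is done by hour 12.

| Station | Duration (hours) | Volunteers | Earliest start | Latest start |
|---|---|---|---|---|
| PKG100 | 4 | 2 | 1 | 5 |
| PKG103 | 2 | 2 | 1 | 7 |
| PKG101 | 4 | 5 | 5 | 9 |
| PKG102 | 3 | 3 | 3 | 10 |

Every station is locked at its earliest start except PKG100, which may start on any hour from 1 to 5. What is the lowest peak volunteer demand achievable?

PKG100@1: h1:4  h2:4  h3:5  h4:5  h5:8  h6:5  h7:5  h8:5  h9:0  h10:0  h11:0  h12:0 → peak 8
PKG100@2: h1:2  h2:4  h3:5  h4:5  h5:10  h6:5  h7:5  h8:5  h9:0  h10:0  h11:0  h12:0 → peak 10
PKG100@3: h1:2  h2:2  h3:5  h4:5  h5:10  h6:7  h7:5  h8:5  h9:0  h10:0  h11:0  h12:0 → peak 10
PKG100@4: h1:2  h2:2  h3:3  h4:5  h5:10  h6:7  h7:7  h8:5  h9:0  h10:0  h11:0  h12:0 → peak 10
PKG100@5: h1:2  h2:2  h3:3  h4:3  h5:10  h6:7  h7:7  h8:7  h9:0  h10:0  h11:0  h12:0 → peak 10
Best is PKG100@1, peak 8.

8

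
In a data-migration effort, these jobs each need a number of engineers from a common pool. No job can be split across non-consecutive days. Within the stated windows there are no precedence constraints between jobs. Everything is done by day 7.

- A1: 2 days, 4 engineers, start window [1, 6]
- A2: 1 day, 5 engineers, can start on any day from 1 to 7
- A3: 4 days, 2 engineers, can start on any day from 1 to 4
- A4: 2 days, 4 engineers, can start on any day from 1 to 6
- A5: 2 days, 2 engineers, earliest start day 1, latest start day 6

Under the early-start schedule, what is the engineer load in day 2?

At early start, day 2 has: A1, A3, A4, A5.
Demand: 4 + 2 + 4 + 2 = 12.

12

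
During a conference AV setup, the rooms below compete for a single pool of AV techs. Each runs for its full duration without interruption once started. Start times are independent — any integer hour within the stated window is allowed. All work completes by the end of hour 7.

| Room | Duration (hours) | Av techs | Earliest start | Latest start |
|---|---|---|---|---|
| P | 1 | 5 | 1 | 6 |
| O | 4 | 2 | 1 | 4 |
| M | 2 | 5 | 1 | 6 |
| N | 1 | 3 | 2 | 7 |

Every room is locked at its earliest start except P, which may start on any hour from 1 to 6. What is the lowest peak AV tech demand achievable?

10

P@1: h1:12  h2:10  h3:2  h4:2  h5:0  h6:0  h7:0 → peak 12
P@2: h1:7  h2:15  h3:2  h4:2  h5:0  h6:0  h7:0 → peak 15
P@3: h1:7  h2:10  h3:7  h4:2  h5:0  h6:0  h7:0 → peak 10
P@4: h1:7  h2:10  h3:2  h4:7  h5:0  h6:0  h7:0 → peak 10
P@5: h1:7  h2:10  h3:2  h4:2  h5:5  h6:0  h7:0 → peak 10
P@6: h1:7  h2:10  h3:2  h4:2  h5:0  h6:5  h7:0 → peak 10
Best is P@3, peak 10.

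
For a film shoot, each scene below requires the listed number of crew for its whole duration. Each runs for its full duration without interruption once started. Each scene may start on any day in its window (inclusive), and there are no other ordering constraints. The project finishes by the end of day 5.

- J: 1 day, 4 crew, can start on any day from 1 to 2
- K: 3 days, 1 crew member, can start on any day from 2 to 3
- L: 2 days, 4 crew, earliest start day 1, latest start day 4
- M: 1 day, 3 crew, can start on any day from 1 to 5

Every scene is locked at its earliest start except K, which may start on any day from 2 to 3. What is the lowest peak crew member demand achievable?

K@2: d1:11  d2:5  d3:1  d4:1  d5:0 → peak 11
K@3: d1:11  d2:4  d3:1  d4:1  d5:1 → peak 11
Best is K@2, peak 11.

11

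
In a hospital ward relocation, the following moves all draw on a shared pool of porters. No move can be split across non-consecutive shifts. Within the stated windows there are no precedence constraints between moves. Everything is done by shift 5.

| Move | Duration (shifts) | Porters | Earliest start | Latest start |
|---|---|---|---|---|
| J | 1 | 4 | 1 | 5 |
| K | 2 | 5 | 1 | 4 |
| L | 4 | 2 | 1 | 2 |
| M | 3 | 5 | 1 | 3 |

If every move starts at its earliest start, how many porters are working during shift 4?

2

At early start, shift 4 has: L.
Demand: 2 = 2.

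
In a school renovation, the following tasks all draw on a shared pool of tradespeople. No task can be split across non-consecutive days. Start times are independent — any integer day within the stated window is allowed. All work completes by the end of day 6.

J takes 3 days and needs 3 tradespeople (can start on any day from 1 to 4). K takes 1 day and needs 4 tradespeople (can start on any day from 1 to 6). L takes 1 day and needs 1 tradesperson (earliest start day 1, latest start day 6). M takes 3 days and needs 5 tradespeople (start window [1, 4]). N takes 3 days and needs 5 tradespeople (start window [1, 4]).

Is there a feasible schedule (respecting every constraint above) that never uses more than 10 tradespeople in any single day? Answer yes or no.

Schedule J@1, K@4, L@1, M@1, N@4: d1:9  d2:8  d3:8  d4:9  d5:5  d6:5 — peak 9 ≤ 10.

yes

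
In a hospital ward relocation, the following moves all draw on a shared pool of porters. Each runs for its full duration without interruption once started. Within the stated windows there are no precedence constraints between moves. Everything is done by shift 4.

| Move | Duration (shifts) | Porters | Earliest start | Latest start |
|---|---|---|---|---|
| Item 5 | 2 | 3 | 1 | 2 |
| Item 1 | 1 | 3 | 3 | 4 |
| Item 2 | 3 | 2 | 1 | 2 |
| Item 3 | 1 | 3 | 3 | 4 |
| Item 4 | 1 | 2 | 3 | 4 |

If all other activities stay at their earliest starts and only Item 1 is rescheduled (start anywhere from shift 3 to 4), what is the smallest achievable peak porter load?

7

Item 1@3: s1:5  s2:5  s3:10  s4:0 → peak 10
Item 1@4: s1:5  s2:5  s3:7  s4:3 → peak 7
Best is Item 1@4, peak 7.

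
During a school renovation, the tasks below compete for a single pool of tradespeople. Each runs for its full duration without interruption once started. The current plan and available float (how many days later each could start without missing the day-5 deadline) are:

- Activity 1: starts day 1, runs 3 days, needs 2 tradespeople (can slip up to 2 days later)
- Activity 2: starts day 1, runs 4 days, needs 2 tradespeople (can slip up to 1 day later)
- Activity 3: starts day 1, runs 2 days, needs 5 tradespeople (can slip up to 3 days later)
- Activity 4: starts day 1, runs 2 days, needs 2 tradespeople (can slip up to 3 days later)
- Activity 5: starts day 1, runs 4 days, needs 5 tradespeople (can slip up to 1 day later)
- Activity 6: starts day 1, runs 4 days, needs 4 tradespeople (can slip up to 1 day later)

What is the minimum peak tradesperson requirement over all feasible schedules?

16

Early-start (Activity 1@1, Activity 2@1, Activity 3@1, Activity 4@1, Activity 5@1, Activity 6@1) gives peak 20: d1:20  d2:20  d3:13  d4:11  d5:0.
Shift Activity 3→4.
Schedule Activity 1@1, Activity 2@1, Activity 3@4, Activity 4@1, Activity 5@1, Activity 6@1: d1:15  d2:15  d3:13  d4:16  d5:5 — peak 16.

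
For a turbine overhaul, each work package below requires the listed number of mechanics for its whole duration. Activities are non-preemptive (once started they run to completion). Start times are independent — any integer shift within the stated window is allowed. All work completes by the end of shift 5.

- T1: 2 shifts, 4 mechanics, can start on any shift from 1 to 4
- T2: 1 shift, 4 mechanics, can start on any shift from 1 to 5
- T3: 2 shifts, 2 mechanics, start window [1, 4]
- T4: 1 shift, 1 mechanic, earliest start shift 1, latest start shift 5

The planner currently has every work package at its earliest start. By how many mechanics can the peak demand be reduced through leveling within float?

7

Early-start peak: s1:11  s2:6  s3:0  s4:0  s5:0 ⇒ 11.
Leveled (T1@1, T2@3, T3@4, T4@4): s1:4  s2:4  s3:4  s4:3  s5:2 ⇒ 4.
Reduction 11 − 4 = 7.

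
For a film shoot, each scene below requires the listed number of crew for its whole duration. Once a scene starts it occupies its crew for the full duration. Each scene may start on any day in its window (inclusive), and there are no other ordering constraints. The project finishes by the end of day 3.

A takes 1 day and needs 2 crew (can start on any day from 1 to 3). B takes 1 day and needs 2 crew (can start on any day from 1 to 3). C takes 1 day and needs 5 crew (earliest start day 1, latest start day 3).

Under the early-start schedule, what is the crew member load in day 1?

9

At early start, day 1 has: A, B, C.
Demand: 2 + 2 + 5 = 9.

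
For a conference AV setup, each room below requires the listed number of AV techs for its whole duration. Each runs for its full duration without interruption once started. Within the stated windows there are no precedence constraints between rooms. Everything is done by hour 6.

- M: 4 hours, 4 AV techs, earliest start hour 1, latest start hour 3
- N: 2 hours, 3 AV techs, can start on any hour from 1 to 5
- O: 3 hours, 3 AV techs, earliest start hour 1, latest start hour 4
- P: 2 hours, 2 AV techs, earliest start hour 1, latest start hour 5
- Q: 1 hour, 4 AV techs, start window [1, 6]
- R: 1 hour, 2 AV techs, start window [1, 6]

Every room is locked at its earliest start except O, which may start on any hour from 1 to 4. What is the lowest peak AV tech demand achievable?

15

O@1: h1:18  h2:12  h3:7  h4:4  h5:0  h6:0 → peak 18
O@2: h1:15  h2:12  h3:7  h4:7  h5:0  h6:0 → peak 15
O@3: h1:15  h2:9  h3:7  h4:7  h5:3  h6:0 → peak 15
O@4: h1:15  h2:9  h3:4  h4:7  h5:3  h6:3 → peak 15
Best is O@2, peak 15.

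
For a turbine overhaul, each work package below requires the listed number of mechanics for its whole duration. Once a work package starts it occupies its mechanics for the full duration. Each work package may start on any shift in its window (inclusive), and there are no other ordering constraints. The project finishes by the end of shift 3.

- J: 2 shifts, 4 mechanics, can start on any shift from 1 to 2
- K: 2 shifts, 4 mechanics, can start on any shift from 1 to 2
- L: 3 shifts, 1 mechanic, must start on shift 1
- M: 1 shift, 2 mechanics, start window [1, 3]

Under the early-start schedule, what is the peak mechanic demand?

Early-start schedule: J@1, K@1, L@1, M@1.
Load per shift: shift 1: 11, shift 2: 9, shift 3: 1.
Peak is 11.

11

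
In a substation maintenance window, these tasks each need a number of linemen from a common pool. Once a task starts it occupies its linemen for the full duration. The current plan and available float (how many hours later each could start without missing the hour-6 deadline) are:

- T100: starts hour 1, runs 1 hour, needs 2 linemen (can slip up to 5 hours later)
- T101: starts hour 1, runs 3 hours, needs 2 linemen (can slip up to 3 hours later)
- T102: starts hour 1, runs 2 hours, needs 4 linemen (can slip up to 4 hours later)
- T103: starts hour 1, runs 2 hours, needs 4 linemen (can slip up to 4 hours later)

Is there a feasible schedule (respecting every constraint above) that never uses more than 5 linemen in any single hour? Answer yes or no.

The minimum achievable peak is 6; 5 < 6, so no feasible schedule stays within the cap.

no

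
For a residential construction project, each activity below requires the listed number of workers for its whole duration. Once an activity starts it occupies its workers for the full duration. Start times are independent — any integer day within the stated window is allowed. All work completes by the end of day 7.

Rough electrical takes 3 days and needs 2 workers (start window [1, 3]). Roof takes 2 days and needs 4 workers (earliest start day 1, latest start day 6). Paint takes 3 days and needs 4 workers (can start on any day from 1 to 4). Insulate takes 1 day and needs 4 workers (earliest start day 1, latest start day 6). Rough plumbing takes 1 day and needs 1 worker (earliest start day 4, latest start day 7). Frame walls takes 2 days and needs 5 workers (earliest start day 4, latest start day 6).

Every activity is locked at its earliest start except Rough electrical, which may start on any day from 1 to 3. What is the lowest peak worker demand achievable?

12

Rough electrical@1: d1:14  d2:10  d3:6  d4:6  d5:5  d6:0  d7:0 → peak 14
Rough electrical@2: d1:12  d2:10  d3:6  d4:8  d5:5  d6:0  d7:0 → peak 12
Rough electrical@3: d1:12  d2:8  d3:6  d4:8  d5:7  d6:0  d7:0 → peak 12
Best is Rough electrical@2, peak 12.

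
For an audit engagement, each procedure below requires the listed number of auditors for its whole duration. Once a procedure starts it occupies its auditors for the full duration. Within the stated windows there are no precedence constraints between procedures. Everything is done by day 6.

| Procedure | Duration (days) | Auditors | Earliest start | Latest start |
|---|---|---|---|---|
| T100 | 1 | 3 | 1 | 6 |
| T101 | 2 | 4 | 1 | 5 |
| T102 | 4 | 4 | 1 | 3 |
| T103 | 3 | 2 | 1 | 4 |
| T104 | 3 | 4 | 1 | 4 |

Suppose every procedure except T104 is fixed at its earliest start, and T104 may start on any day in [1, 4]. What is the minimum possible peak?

13

T104@1: d1:17  d2:14  d3:10  d4:4  d5:0  d6:0 → peak 17
T104@2: d1:13  d2:14  d3:10  d4:8  d5:0  d6:0 → peak 14
T104@3: d1:13  d2:10  d3:10  d4:8  d5:4  d6:0 → peak 13
T104@4: d1:13  d2:10  d3:6  d4:8  d5:4  d6:4 → peak 13
Best is T104@3, peak 13.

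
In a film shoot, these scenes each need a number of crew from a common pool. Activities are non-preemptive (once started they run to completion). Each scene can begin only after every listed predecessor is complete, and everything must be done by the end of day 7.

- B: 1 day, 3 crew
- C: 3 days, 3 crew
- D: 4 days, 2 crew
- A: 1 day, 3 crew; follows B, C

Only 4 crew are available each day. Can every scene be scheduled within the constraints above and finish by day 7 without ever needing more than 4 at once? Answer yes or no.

no

The minimum achievable peak is 5; 4 < 5, so no feasible schedule stays within the cap.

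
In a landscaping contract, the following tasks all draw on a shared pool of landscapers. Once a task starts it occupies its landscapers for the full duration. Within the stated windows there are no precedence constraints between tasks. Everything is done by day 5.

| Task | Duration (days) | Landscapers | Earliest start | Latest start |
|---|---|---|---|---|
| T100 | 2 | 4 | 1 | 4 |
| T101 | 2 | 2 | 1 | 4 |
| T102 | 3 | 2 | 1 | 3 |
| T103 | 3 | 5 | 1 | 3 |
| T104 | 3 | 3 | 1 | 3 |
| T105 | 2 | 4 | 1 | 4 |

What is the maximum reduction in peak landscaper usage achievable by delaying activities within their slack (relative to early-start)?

Early-start peak: d1:20  d2:20  d3:10  d4:0  d5:0 ⇒ 20.
Leveled (T100@1, T101@1, T102@3, T103@3, T104@3, T105@1): d1:10  d2:10  d3:10  d4:10  d5:10 ⇒ 10.
Reduction 20 − 10 = 10.

10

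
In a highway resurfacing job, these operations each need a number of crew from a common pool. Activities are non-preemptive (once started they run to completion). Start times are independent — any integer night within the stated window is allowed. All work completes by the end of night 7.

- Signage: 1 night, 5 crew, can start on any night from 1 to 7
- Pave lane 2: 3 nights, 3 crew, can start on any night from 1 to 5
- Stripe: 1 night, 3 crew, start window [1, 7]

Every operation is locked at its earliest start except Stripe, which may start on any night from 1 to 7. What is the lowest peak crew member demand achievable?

8

Stripe@1: n1:11  n2:3  n3:3  n4:0  n5:0  n6:0  n7:0 → peak 11
Stripe@2: n1:8  n2:6  n3:3  n4:0  n5:0  n6:0  n7:0 → peak 8
Stripe@3: n1:8  n2:3  n3:6  n4:0  n5:0  n6:0  n7:0 → peak 8
Stripe@4: n1:8  n2:3  n3:3  n4:3  n5:0  n6:0  n7:0 → peak 8
Stripe@5: n1:8  n2:3  n3:3  n4:0  n5:3  n6:0  n7:0 → peak 8
Stripe@6: n1:8  n2:3  n3:3  n4:0  n5:0  n6:3  n7:0 → peak 8
Stripe@7: n1:8  n2:3  n3:3  n4:0  n5:0  n6:0  n7:3 → peak 8
Best is Stripe@2, peak 8.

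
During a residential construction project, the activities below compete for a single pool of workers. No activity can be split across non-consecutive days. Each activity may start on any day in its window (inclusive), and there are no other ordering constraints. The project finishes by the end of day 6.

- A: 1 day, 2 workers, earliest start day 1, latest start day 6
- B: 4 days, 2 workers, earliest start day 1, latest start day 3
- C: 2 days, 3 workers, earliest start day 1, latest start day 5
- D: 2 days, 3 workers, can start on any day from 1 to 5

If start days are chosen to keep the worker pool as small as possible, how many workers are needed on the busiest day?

5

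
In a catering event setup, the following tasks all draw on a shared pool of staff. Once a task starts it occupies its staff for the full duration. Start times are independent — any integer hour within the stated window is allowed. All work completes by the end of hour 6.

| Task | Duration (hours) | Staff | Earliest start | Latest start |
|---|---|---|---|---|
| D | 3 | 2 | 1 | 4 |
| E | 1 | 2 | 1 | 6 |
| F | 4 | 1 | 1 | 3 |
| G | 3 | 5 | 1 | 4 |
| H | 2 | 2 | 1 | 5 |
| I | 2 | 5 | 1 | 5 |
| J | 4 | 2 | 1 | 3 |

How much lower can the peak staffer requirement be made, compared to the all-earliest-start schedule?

Early-start peak: h1:19  h2:17  h3:10  h4:3  h5:0  h6:0 ⇒ 19.
Leveled (D@1, E@1, F@3, G@4, H@2, I@1, J@3): h1:9  h2:9  h3:7  h4:8  h5:8  h6:8 ⇒ 9.
Reduction 19 − 9 = 10.

10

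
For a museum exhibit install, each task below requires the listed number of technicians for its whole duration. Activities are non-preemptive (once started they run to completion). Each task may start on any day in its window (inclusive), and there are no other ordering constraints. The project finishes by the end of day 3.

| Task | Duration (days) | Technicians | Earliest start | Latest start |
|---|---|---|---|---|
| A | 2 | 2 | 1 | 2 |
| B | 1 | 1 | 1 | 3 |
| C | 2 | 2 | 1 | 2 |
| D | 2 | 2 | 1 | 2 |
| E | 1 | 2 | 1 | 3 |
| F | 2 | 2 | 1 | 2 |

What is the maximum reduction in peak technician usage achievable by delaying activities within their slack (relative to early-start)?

3

Early-start peak: d1:11  d2:8  d3:0 ⇒ 11.
Leveled (A@1, B@1, C@1, D@1, E@3, F@2): d1:7  d2:8  d3:4 ⇒ 8.
Reduction 11 − 8 = 3.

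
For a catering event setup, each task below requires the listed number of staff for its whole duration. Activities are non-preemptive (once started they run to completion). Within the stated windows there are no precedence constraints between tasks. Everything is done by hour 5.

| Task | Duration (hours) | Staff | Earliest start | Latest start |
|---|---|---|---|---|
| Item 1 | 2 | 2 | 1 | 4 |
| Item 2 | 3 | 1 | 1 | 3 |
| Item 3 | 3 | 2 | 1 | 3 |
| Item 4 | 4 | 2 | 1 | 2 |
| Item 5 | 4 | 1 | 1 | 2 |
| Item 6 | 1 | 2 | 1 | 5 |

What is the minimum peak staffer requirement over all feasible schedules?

6

Early-start (Item 1@1, Item 2@1, Item 3@1, Item 4@1, Item 5@1, Item 6@1) gives peak 10: h1:10  h2:8  h3:6  h4:3  h5:0.
Shift Item 3→3, Item 6→5.
Schedule Item 1@1, Item 2@1, Item 3@3, Item 4@1, Item 5@1, Item 6@5: h1:6  h2:6  h3:6  h4:5  h5:4 — peak 6.
Total staffer-hours = 27 over 5 hours ⇒ peak ≥ ⌈27/5⌉ = 6, so 6 is optimal.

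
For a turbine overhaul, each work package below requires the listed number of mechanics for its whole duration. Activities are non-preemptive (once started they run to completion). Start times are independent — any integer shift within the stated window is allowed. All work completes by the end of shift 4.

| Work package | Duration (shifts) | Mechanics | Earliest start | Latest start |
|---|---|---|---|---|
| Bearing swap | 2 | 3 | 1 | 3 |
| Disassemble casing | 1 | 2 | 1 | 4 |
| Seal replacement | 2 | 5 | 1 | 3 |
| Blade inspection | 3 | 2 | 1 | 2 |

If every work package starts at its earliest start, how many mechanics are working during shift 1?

12

At early start, shift 1 has: Bearing swap, Disassemble casing, Seal replacement, Blade inspection.
Demand: 3 + 2 + 5 + 2 = 12.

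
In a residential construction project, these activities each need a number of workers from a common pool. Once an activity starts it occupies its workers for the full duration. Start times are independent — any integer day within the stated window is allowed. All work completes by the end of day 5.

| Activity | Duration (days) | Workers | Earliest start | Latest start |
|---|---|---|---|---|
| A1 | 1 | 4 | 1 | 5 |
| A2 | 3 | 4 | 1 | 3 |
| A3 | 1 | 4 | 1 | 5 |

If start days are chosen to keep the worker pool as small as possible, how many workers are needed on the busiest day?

4

Early-start (A1@1, A2@1, A3@1) gives peak 12: d1:12  d2:4  d3:4  d4:0  d5:0.
Shift A2→2, A3→5.
Schedule A1@1, A2@2, A3@5: d1:4  d2:4  d3:4  d4:4  d5:4 — peak 4.
Total worker-days = 20 over 5 days ⇒ peak ≥ ⌈20/5⌉ = 4, so 4 is optimal.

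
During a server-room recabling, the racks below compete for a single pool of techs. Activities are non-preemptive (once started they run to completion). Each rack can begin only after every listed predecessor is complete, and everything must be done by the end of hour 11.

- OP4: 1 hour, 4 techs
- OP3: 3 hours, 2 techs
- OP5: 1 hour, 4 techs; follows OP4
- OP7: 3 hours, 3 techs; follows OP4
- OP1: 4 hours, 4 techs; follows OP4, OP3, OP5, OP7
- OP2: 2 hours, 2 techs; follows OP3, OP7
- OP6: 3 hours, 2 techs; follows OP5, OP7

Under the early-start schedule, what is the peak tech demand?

Early-start schedule: OP4@1, OP3@1, OP5@2, OP7@2, OP1@5, OP2@5, OP6@5.
Load per hour: hour 1: 6, hour 2: 9, hour 3: 5, hour 4: 3, hour 5: 8, hour 6: 8, hour 7: 6, hour 8: 4, hour 9: 0, hour 10: 0, hour 11: 0.
Peak is 9.

9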